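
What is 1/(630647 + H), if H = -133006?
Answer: 1/497641 ≈ 2.0095e-6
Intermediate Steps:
1/(630647 + H) = 1/(630647 - 133006) = 1/497641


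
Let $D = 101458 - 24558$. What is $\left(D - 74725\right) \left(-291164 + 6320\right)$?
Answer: $-619535700$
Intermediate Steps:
$D = 76900$ ($D = 101458 - 24558 = 76900$)
$\left(D - 74725\right) \left(-291164 + 6320\right) = \left(76900 - 74725\right) \left(-291164 + 6320\right) = 2175 \left(-284844\right) = -619535700$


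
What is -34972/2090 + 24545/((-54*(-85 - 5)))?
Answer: -11866487/1015740 ≈ -11.683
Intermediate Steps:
-34972/2090 + 24545/((-54*(-85 - 5))) = -34972*1/2090 + 24545/((-54*(-90))) = -17486/1045 + 24545/4860 = -17486/1045 + 24545*(1/4860) = -17486/1045 + 4909/972 = -11866487/1015740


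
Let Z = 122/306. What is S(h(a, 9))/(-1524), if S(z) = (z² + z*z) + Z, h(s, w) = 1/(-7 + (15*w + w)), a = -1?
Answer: -1145215/4376405268 ≈ -0.00026168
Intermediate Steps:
Z = 61/153 (Z = 122*(1/306) = 61/153 ≈ 0.39869)
h(s, w) = 1/(-7 + 16*w)
S(z) = 61/153 + 2*z² (S(z) = (z² + z*z) + 61/153 = (z² + z²) + 61/153 = 2*z² + 61/153 = 61/153 + 2*z²)
S(h(a, 9))/(-1524) = (61/153 + 2*(1/(-7 + 16*9))²)/(-1524) = (61/153 + 2*(1/(-7 + 144))²)*(-1/1524) = (61/153 + 2*(1/137)²)*(-1/1524) = (61/153 + 2*(1/18769))*(-1/1524) = (61/153 + 2/18769)*(-1/1524) = (1145215/2871657)*(-1/1524) = -1145215/4376405268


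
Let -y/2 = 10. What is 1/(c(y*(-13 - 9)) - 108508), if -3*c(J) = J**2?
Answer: -3/519124 ≈ -5.7790e-6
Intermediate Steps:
y = -20 (y = -2*10 = -20)
c(J) = -J**2/3
1/(c(y*(-13 - 9)) - 108508) = 1/(-400*(-13 - 9)**2/3 - 108508) = 1/(-(-20*(-22))**2/3 - 108508) = 1/(-1/3*440**2 - 108508) = 1/(-1/3*193600 - 108508) = 1/(-193600/3 - 108508) = 1/(-519124/3) = -3/519124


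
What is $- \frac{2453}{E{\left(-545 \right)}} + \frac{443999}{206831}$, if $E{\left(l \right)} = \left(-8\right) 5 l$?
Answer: $\frac{9171821757}{4508915800} \approx 2.0342$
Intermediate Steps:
$E{\left(l \right)} = - 40 l$
$- \frac{2453}{E{\left(-545 \right)}} + \frac{443999}{206831} = - \frac{2453}{\left(-40\right) \left(-545\right)} + \frac{443999}{206831} = - \frac{2453}{21800} + 443999 \cdot \frac{1}{206831} = \left(-2453\right) \frac{1}{21800} + \frac{443999}{206831} = - \frac{2453}{21800} + \frac{443999}{206831} = \frac{9171821757}{4508915800}$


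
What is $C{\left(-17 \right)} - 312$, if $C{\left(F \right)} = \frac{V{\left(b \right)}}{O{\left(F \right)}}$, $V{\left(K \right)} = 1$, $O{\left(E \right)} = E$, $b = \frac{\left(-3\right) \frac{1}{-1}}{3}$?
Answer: $- \frac{5305}{17} \approx -312.06$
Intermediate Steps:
$b = 1$ ($b = \left(-3\right) \left(-1\right) \frac{1}{3} = 3 \cdot \frac{1}{3} = 1$)
$C{\left(F \right)} = \frac{1}{F}$ ($C{\left(F \right)} = 1 \frac{1}{F} = \frac{1}{F}$)
$C{\left(-17 \right)} - 312 = \frac{1}{-17} - 312 = - \frac{1}{17} - 312 = - \frac{5305}{17}$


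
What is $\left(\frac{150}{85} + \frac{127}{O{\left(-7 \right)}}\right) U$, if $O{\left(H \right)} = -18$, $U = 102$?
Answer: $- \frac{1619}{3} \approx -539.67$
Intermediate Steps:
$\left(\frac{150}{85} + \frac{127}{O{\left(-7 \right)}}\right) U = \left(\frac{150}{85} + \frac{127}{-18}\right) 102 = \left(150 \cdot \frac{1}{85} + 127 \left(- \frac{1}{18}\right)\right) 102 = \left(\frac{30}{17} - \frac{127}{18}\right) 102 = \left(- \frac{1619}{306}\right) 102 = - \frac{1619}{3}$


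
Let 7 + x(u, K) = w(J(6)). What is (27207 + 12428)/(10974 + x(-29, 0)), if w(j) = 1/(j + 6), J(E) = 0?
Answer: 237810/65803 ≈ 3.6140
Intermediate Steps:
w(j) = 1/(6 + j)
x(u, K) = -41/6 (x(u, K) = -7 + 1/(6 + 0) = -7 + 1/6 = -7 + ⅙ = -41/6)
(27207 + 12428)/(10974 + x(-29, 0)) = (27207 + 12428)/(10974 - 41/6) = 39635/(65803/6) = 39635*(6/65803) = 237810/65803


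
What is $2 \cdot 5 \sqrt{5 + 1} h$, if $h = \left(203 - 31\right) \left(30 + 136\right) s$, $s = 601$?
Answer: $171597520 \sqrt{6} \approx 4.2033 \cdot 10^{8}$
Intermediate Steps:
$h = 17159752$ ($h = \left(203 - 31\right) \left(30 + 136\right) 601 = 172 \cdot 166 \cdot 601 = 28552 \cdot 601 = 17159752$)
$2 \cdot 5 \sqrt{5 + 1} h = 2 \cdot 5 \sqrt{5 + 1} \cdot 17159752 = 10 \sqrt{6} \cdot 17159752 = 171597520 \sqrt{6}$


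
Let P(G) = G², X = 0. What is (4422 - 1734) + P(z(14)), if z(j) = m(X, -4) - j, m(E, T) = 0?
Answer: 2884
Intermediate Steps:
z(j) = -j (z(j) = 0 - j = -j)
(4422 - 1734) + P(z(14)) = (4422 - 1734) + (-1*14)² = 2688 + (-14)² = 2688 + 196 = 2884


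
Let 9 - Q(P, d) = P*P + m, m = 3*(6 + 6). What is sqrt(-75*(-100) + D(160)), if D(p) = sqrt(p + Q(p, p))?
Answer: sqrt(7500 + I*sqrt(25467)) ≈ 86.607 + 0.9213*I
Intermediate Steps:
m = 36 (m = 3*12 = 36)
Q(P, d) = -27 - P**2 (Q(P, d) = 9 - (P*P + 36) = 9 - (P**2 + 36) = 9 - (36 + P**2) = 9 + (-36 - P**2) = -27 - P**2)
D(p) = sqrt(-27 + p - p**2) (D(p) = sqrt(p + (-27 - p**2)) = sqrt(-27 + p - p**2))
sqrt(-75*(-100) + D(160)) = sqrt(-75*(-100) + sqrt(-27 + 160 - 1*160**2)) = sqrt(7500 + sqrt(-27 + 160 - 1*25600)) = sqrt(7500 + sqrt(-27 + 160 - 25600)) = sqrt(7500 + sqrt(-25467)) = sqrt(7500 + I*sqrt(25467))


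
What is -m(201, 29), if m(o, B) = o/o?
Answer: -1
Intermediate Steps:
m(o, B) = 1
-m(201, 29) = -1*1 = -1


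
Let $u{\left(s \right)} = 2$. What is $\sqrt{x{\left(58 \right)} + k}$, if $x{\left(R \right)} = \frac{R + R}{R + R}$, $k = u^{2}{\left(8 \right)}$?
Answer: $\sqrt{5} \approx 2.2361$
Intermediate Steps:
$k = 4$ ($k = 2^{2} = 4$)
$x{\left(R \right)} = 1$ ($x{\left(R \right)} = \frac{2 R}{2 R} = 2 R \frac{1}{2 R} = 1$)
$\sqrt{x{\left(58 \right)} + k} = \sqrt{1 + 4} = \sqrt{5}$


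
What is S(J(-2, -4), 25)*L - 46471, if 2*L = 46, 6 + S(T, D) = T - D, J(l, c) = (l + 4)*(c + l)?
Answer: -47460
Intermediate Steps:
J(l, c) = (4 + l)*(c + l)
S(T, D) = -6 + T - D (S(T, D) = -6 + (T - D) = -6 + T - D)
L = 23 (L = (1/2)*46 = 23)
S(J(-2, -4), 25)*L - 46471 = (-6 + ((-2)**2 + 4*(-4) + 4*(-2) - 4*(-2)) - 1*25)*23 - 46471 = (-6 + (4 - 16 - 8 + 8) - 25)*23 - 46471 = (-6 - 12 - 25)*23 - 46471 = -43*23 - 46471 = -989 - 46471 = -47460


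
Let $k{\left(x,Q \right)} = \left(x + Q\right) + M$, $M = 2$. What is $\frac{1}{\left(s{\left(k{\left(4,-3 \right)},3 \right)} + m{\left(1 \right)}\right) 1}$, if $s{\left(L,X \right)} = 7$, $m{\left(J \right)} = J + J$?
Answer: $\frac{1}{9} \approx 0.11111$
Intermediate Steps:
$k{\left(x,Q \right)} = 2 + Q + x$ ($k{\left(x,Q \right)} = \left(x + Q\right) + 2 = \left(Q + x\right) + 2 = 2 + Q + x$)
$m{\left(J \right)} = 2 J$
$\frac{1}{\left(s{\left(k{\left(4,-3 \right)},3 \right)} + m{\left(1 \right)}\right) 1} = \frac{1}{\left(7 + 2 \cdot 1\right) 1} = \frac{1}{\left(7 + 2\right) 1} = \frac{1}{9 \cdot 1} = \frac{1}{9}$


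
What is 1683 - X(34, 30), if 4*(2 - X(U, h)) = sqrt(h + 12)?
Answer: 1681 + sqrt(42)/4 ≈ 1682.6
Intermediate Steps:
X(U, h) = 2 - sqrt(12 + h)/4 (X(U, h) = 2 - sqrt(h + 12)/4 = 2 - sqrt(12 + h)/4)
1683 - X(34, 30) = 1683 - (2 - sqrt(12 + 30)/4) = 1683 - (2 - sqrt(42)/4) = 1683 + (-2 + sqrt(42)/4) = 1681 + sqrt(42)/4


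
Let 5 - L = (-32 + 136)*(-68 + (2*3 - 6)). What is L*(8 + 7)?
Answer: 106155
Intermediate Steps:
L = 7077 (L = 5 - (-32 + 136)*(-68 + (2*3 - 6)) = 5 - 104*(-68 + (6 - 6)) = 5 - 104*(-68 + 0) = 5 - 104*(-68) = 5 - 1*(-7072) = 5 + 7072 = 7077)
L*(8 + 7) = 7077*(8 + 7) = 7077*15 = 106155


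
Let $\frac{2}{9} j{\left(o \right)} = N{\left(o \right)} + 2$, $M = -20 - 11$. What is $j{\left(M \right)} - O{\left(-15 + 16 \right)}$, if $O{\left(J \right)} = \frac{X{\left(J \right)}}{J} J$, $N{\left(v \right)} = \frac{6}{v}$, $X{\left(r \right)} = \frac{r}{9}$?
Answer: $\frac{2237}{279} \approx 8.0179$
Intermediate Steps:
$X{\left(r \right)} = \frac{r}{9}$ ($X{\left(r \right)} = r \frac{1}{9} = \frac{r}{9}$)
$M = -31$
$j{\left(o \right)} = 9 + \frac{27}{o}$ ($j{\left(o \right)} = \frac{9 \left(\frac{6}{o} + 2\right)}{2} = \frac{9 \left(2 + \frac{6}{o}\right)}{2} = 9 + \frac{27}{o}$)
$O{\left(J \right)} = \frac{J}{9}$ ($O{\left(J \right)} = \frac{\frac{1}{9} J}{J} J = \frac{J}{9}$)
$j{\left(M \right)} - O{\left(-15 + 16 \right)} = \left(9 + \frac{27}{-31}\right) - \frac{-15 + 16}{9} = \left(9 + 27 \left(- \frac{1}{31}\right)\right) - \frac{1}{9} \cdot 1 = \left(9 - \frac{27}{31}\right) - \frac{1}{9} = \frac{252}{31} - \frac{1}{9} = \frac{2237}{279}$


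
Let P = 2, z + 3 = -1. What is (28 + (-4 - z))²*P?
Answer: 1568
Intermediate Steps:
z = -4 (z = -3 - 1 = -4)
(28 + (-4 - z))²*P = (28 + (-4 - 1*(-4)))²*2 = (28 + (-4 + 4))²*2 = (28 + 0)²*2 = 28²*2 = 784*2 = 1568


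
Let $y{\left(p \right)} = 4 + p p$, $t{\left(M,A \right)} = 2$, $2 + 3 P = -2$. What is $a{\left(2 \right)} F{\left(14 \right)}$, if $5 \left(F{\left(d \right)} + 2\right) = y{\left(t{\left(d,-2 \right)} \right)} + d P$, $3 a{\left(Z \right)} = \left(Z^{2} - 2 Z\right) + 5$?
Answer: $- \frac{62}{9} \approx -6.8889$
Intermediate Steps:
$P = - \frac{4}{3}$ ($P = - \frac{2}{3} + \frac{1}{3} \left(-2\right) = - \frac{2}{3} - \frac{2}{3} = - \frac{4}{3} \approx -1.3333$)
$y{\left(p \right)} = 4 + p^{2}$
$a{\left(Z \right)} = \frac{5}{3} - \frac{2 Z}{3} + \frac{Z^{2}}{3}$ ($a{\left(Z \right)} = \frac{\left(Z^{2} - 2 Z\right) + 5}{3} = \frac{5 + Z^{2} - 2 Z}{3} = \frac{5}{3} - \frac{2 Z}{3} + \frac{Z^{2}}{3}$)
$F{\left(d \right)} = - \frac{2}{5} - \frac{4 d}{15}$ ($F{\left(d \right)} = -2 + \frac{\left(4 + 2^{2}\right) + d \left(- \frac{4}{3}\right)}{5} = -2 + \frac{\left(4 + 4\right) - \frac{4 d}{3}}{5} = -2 + \frac{8 - \frac{4 d}{3}}{5} = -2 - \left(- \frac{8}{5} + \frac{4 d}{15}\right) = - \frac{2}{5} - \frac{4 d}{15}$)
$a{\left(2 \right)} F{\left(14 \right)} = \left(\frac{5}{3} - \frac{4}{3} + \frac{2^{2}}{3}\right) \left(- \frac{2}{5} - \frac{56}{15}\right) = \left(\frac{5}{3} - \frac{4}{3} + \frac{1}{3} \cdot 4\right) \left(- \frac{2}{5} - \frac{56}{15}\right) = \left(\frac{5}{3} - \frac{4}{3} + \frac{4}{3}\right) \left(- \frac{62}{15}\right) = \frac{5}{3} \left(- \frac{62}{15}\right) = - \frac{62}{9}$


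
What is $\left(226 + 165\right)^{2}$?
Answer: $152881$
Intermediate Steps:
$\left(226 + 165\right)^{2} = 391^{2} = 152881$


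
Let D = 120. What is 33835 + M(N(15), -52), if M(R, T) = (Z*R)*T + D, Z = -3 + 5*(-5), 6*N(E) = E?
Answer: 37595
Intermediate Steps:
N(E) = E/6
Z = -28 (Z = -3 - 25 = -28)
M(R, T) = 120 - 28*R*T (M(R, T) = (-28*R)*T + 120 = -28*R*T + 120 = 120 - 28*R*T)
33835 + M(N(15), -52) = 33835 + (120 - 28*(⅙)*15*(-52)) = 33835 + (120 - 28*5/2*(-52)) = 33835 + (120 + 3640) = 33835 + 3760 = 37595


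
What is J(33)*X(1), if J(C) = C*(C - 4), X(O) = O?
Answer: 957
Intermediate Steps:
J(C) = C*(-4 + C)
J(33)*X(1) = (33*(-4 + 33))*1 = (33*29)*1 = 957*1 = 957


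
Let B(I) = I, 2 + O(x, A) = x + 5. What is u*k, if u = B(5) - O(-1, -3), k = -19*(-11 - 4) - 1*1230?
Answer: -2835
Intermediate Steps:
O(x, A) = 3 + x (O(x, A) = -2 + (x + 5) = -2 + (5 + x) = 3 + x)
k = -945 (k = -19*(-15) - 1230 = 285 - 1230 = -945)
u = 3 (u = 5 - (3 - 1) = 5 - 1*2 = 5 - 2 = 3)
u*k = 3*(-945) = -2835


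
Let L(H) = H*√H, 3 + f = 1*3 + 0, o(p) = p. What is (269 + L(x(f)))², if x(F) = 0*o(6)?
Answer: 72361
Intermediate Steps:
f = 0 (f = -3 + (1*3 + 0) = -3 + (3 + 0) = -3 + 3 = 0)
x(F) = 0 (x(F) = 0*6 = 0)
L(H) = H^(3/2)
(269 + L(x(f)))² = (269 + 0^(3/2))² = (269 + 0)² = 269² = 72361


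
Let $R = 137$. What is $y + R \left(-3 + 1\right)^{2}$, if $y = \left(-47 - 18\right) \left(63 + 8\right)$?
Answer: $-4067$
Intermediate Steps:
$y = -4615$ ($y = \left(-65\right) 71 = -4615$)
$y + R \left(-3 + 1\right)^{2} = -4615 + 137 \left(-3 + 1\right)^{2} = -4615 + 137 \left(-2\right)^{2} = -4615 + 137 \cdot 4 = -4615 + 548 = -4067$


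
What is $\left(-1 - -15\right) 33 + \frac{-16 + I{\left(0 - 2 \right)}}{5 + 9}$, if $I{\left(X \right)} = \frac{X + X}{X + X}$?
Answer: $\frac{6453}{14} \approx 460.93$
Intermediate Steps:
$I{\left(X \right)} = 1$ ($I{\left(X \right)} = \frac{2 X}{2 X} = 2 X \frac{1}{2 X} = 1$)
$\left(-1 - -15\right) 33 + \frac{-16 + I{\left(0 - 2 \right)}}{5 + 9} = \left(-1 - -15\right) 33 + \frac{-16 + 1}{5 + 9} = \left(-1 + 15\right) 33 - \frac{15}{14} = 14 \cdot 33 - \frac{15}{14} = 462 - \frac{15}{14} = \frac{6453}{14}$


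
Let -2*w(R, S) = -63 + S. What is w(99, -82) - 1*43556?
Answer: -86967/2 ≈ -43484.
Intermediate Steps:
w(R, S) = 63/2 - S/2 (w(R, S) = -(-63 + S)/2 = 63/2 - S/2)
w(99, -82) - 1*43556 = (63/2 - ½*(-82)) - 1*43556 = (63/2 + 41) - 43556 = 145/2 - 43556 = -86967/2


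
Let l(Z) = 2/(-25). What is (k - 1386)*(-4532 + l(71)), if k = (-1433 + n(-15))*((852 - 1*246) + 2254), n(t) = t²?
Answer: 391601850332/25 ≈ 1.5664e+10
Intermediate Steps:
l(Z) = -2/25 (l(Z) = 2*(-1/25) = -2/25)
k = -3454880 (k = (-1433 + (-15)²)*((852 - 1*246) + 2254) = (-1433 + 225)*((852 - 246) + 2254) = -1208*(606 + 2254) = -1208*2860 = -3454880)
(k - 1386)*(-4532 + l(71)) = (-3454880 - 1386)*(-4532 - 2/25) = -3456266*(-113302/25) = 391601850332/25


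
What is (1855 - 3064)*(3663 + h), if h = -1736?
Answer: -2329743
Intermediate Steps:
(1855 - 3064)*(3663 + h) = (1855 - 3064)*(3663 - 1736) = -1209*1927 = -2329743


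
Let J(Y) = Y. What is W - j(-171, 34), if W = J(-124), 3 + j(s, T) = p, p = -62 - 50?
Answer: -9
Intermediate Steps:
p = -112
j(s, T) = -115 (j(s, T) = -3 - 112 = -115)
W = -124
W - j(-171, 34) = -124 - 1*(-115) = -124 + 115 = -9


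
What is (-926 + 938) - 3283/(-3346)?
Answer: 6205/478 ≈ 12.981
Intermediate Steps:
(-926 + 938) - 3283/(-3346) = 12 - 3283*(-1/3346) = 12 + 469/478 = 6205/478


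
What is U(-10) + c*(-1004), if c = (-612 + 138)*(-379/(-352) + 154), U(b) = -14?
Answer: 3247216253/44 ≈ 7.3800e+7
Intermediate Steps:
c = -12937119/176 (c = -474*(-379*(-1/352) + 154) = -474*(379/352 + 154) = -474*54587/352 = -12937119/176 ≈ -73506.)
U(-10) + c*(-1004) = -14 - 12937119/176*(-1004) = -14 + 3247216869/44 = 3247216253/44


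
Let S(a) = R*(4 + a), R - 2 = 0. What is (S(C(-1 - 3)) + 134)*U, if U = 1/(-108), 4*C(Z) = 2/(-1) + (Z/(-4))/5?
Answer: -1411/1080 ≈ -1.3065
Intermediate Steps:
R = 2 (R = 2 + 0 = 2)
C(Z) = -½ - Z/80 (C(Z) = (2/(-1) + (Z/(-4))/5)/4 = (2*(-1) + (Z*(-¼))*(⅕))/4 = (-2 - Z/4*(⅕))/4 = (-2 - Z/20)/4 = -½ - Z/80)
U = -1/108 ≈ -0.0092593
S(a) = 8 + 2*a (S(a) = 2*(4 + a) = 8 + 2*a)
(S(C(-1 - 3)) + 134)*U = ((8 + 2*(-½ - (-1 - 3)/80)) + 134)*(-1/108) = ((8 + 2*(-½ - 1/80*(-4))) + 134)*(-1/108) = ((8 + 2*(-½ + 1/20)) + 134)*(-1/108) = ((8 + 2*(-9/20)) + 134)*(-1/108) = ((8 - 9/10) + 134)*(-1/108) = (71/10 + 134)*(-1/108) = (1411/10)*(-1/108) = -1411/1080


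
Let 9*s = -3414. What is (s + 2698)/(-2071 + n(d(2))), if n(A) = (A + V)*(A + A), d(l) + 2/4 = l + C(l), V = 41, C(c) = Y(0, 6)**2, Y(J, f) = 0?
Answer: -13912/11661 ≈ -1.1930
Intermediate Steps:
s = -1138/3 (s = (1/9)*(-3414) = -1138/3 ≈ -379.33)
C(c) = 0 (C(c) = 0**2 = 0)
d(l) = -1/2 + l (d(l) = -1/2 + (l + 0) = -1/2 + l)
n(A) = 2*A*(41 + A) (n(A) = (A + 41)*(A + A) = (41 + A)*(2*A) = 2*A*(41 + A))
(s + 2698)/(-2071 + n(d(2))) = (-1138/3 + 2698)/(-2071 + 2*(-1/2 + 2)*(41 + (-1/2 + 2))) = 6956/(3*(-2071 + 2*(3/2)*(41 + 3/2))) = 6956/(3*(-2071 + 2*(3/2)*(85/2))) = 6956/(3*(-2071 + 255/2)) = 6956/(3*(-3887/2)) = (6956/3)*(-2/3887) = -13912/11661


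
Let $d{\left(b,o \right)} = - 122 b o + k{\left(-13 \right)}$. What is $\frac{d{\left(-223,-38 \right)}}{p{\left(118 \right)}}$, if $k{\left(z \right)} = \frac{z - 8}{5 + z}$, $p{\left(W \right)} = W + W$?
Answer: $- \frac{8270603}{1888} \approx -4380.6$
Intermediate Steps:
$p{\left(W \right)} = 2 W$
$k{\left(z \right)} = \frac{-8 + z}{5 + z}$
$d{\left(b,o \right)} = \frac{21}{8} - 122 b o$ ($d{\left(b,o \right)} = - 122 b o + \frac{-8 - 13}{5 - 13} = - 122 b o + \frac{1}{-8} \left(-21\right) = - 122 b o - - \frac{21}{8} = - 122 b o + \frac{21}{8} = \frac{21}{8} - 122 b o$)
$\frac{d{\left(-223,-38 \right)}}{p{\left(118 \right)}} = \frac{\frac{21}{8} - \left(-27206\right) \left(-38\right)}{2 \cdot 118} = \frac{\frac{21}{8} - 1033828}{236} = \left(- \frac{8270603}{8}\right) \frac{1}{236} = - \frac{8270603}{1888}$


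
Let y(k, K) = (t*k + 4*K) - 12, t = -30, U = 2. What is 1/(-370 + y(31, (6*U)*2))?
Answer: -1/1216 ≈ -0.00082237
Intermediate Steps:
y(k, K) = -12 - 30*k + 4*K (y(k, K) = (-30*k + 4*K) - 12 = -12 - 30*k + 4*K)
1/(-370 + y(31, (6*U)*2)) = 1/(-370 + (-12 - 30*31 + 4*((6*2)*2))) = 1/(-370 + (-12 - 930 + 4*(12*2))) = 1/(-370 + (-12 - 930 + 4*24)) = 1/(-370 + (-12 - 930 + 96)) = 1/(-370 - 846) = 1/(-1216) = -1/1216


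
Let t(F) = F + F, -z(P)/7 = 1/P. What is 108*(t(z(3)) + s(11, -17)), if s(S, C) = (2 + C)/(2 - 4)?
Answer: 306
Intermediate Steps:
z(P) = -7/P
s(S, C) = -1 - C/2 (s(S, C) = (2 + C)/(-2) = (2 + C)*(-1/2) = -1 - C/2)
t(F) = 2*F
108*(t(z(3)) + s(11, -17)) = 108*(2*(-7/3) + (-1 - 1/2*(-17))) = 108*(2*(-7*1/3) + (-1 + 17/2)) = 108*(2*(-7/3) + 15/2) = 108*(-14/3 + 15/2) = 108*(17/6) = 306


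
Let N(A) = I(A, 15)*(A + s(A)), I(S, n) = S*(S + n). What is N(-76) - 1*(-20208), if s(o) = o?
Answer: -684464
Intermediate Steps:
N(A) = 2*A²*(15 + A) (N(A) = (A*(A + 15))*(A + A) = (A*(15 + A))*(2*A) = 2*A²*(15 + A))
N(-76) - 1*(-20208) = 2*(-76)²*(15 - 76) - 1*(-20208) = 2*5776*(-61) + 20208 = -704672 + 20208 = -684464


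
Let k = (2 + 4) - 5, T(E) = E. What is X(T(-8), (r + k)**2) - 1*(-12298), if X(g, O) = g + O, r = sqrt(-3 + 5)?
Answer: 12293 + 2*sqrt(2) ≈ 12296.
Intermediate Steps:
k = 1 (k = 6 - 5 = 1)
r = sqrt(2) ≈ 1.4142
X(g, O) = O + g
X(T(-8), (r + k)**2) - 1*(-12298) = ((sqrt(2) + 1)**2 - 8) - 1*(-12298) = ((1 + sqrt(2))**2 - 8) + 12298 = (-8 + (1 + sqrt(2))**2) + 12298 = 12290 + (1 + sqrt(2))**2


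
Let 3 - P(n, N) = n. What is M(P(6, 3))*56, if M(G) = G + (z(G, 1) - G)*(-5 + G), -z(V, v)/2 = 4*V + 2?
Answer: -10472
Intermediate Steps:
z(V, v) = -4 - 8*V (z(V, v) = -2*(4*V + 2) = -2*(2 + 4*V) = -4 - 8*V)
P(n, N) = 3 - n
M(G) = G + (-5 + G)*(-4 - 9*G) (M(G) = G + ((-4 - 8*G) - G)*(-5 + G) = G + (-4 - 9*G)*(-5 + G) = G + (-5 + G)*(-4 - 9*G))
M(P(6, 3))*56 = (20 - 9*(3 - 1*6)**2 + 42*(3 - 1*6))*56 = (20 - 9*(3 - 6)**2 + 42*(3 - 6))*56 = (20 - 9*(-3)**2 + 42*(-3))*56 = (20 - 9*9 - 126)*56 = (20 - 81 - 126)*56 = -187*56 = -10472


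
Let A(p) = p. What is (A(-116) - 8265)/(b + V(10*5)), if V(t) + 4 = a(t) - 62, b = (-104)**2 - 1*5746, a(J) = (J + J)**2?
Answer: -8381/15004 ≈ -0.55858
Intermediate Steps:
a(J) = 4*J**2 (a(J) = (2*J)**2 = 4*J**2)
b = 5070 (b = 10816 - 5746 = 5070)
V(t) = -66 + 4*t**2 (V(t) = -4 + (4*t**2 - 62) = -4 + (-62 + 4*t**2) = -66 + 4*t**2)
(A(-116) - 8265)/(b + V(10*5)) = (-116 - 8265)/(5070 + (-66 + 4*(10*5)**2)) = -8381/(5070 + (-66 + 4*50**2)) = -8381/(5070 + (-66 + 4*2500)) = -8381/(5070 + (-66 + 10000)) = -8381/(5070 + 9934) = -8381/15004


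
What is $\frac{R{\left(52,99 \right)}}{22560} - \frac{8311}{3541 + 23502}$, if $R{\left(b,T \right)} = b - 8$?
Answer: $- \frac{46576567}{152522520} \approx -0.30538$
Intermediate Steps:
$R{\left(b,T \right)} = -8 + b$ ($R{\left(b,T \right)} = b - 8 = -8 + b$)
$\frac{R{\left(52,99 \right)}}{22560} - \frac{8311}{3541 + 23502} = \frac{-8 + 52}{22560} - \frac{8311}{3541 + 23502} = 44 \cdot \frac{1}{22560} - \frac{8311}{27043} = \frac{11}{5640} - \frac{8311}{27043} = - \frac{46576567}{152522520}$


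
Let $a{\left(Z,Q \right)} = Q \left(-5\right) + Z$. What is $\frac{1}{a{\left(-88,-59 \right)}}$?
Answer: $\frac{1}{207} \approx 0.0048309$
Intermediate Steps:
$a{\left(Z,Q \right)} = Z - 5 Q$ ($a{\left(Z,Q \right)} = - 5 Q + Z = Z - 5 Q$)
$\frac{1}{a{\left(-88,-59 \right)}} = \frac{1}{-88 - -295} = \frac{1}{-88 + 295} = \frac{1}{207}$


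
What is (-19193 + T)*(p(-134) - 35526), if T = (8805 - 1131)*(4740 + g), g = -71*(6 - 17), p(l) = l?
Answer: -1510163949260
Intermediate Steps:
g = 781 (g = -71*(-11) = 781)
T = 42368154 (T = (8805 - 1131)*(4740 + 781) = 7674*5521 = 42368154)
(-19193 + T)*(p(-134) - 35526) = (-19193 + 42368154)*(-134 - 35526) = 42348961*(-35660) = -1510163949260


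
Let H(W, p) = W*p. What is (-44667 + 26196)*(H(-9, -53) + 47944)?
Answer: -894384291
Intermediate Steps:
(-44667 + 26196)*(H(-9, -53) + 47944) = (-44667 + 26196)*(-9*(-53) + 47944) = -18471*(477 + 47944) = -18471*48421 = -894384291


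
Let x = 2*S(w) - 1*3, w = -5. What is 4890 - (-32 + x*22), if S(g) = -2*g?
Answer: 4548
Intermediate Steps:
x = 17 (x = 2*(-2*(-5)) - 1*3 = 2*10 - 3 = 20 - 3 = 17)
4890 - (-32 + x*22) = 4890 - (-32 + 17*22) = 4890 - (-32 + 374) = 4890 - 1*342 = 4890 - 342 = 4548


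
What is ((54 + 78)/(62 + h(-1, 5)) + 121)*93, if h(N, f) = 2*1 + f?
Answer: 262911/23 ≈ 11431.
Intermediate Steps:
h(N, f) = 2 + f
((54 + 78)/(62 + h(-1, 5)) + 121)*93 = ((54 + 78)/(62 + (2 + 5)) + 121)*93 = (132/(62 + 7) + 121)*93 = (132/69 + 121)*93 = (132*(1/69) + 121)*93 = (44/23 + 121)*93 = (2827/23)*93 = 262911/23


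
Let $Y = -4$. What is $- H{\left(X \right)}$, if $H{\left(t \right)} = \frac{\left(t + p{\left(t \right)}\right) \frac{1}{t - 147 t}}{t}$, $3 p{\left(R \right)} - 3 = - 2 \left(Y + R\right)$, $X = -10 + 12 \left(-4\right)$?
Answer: $- \frac{47}{1473432} \approx -3.1898 \cdot 10^{-5}$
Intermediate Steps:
$X = -58$ ($X = -10 - 48 = -58$)
$p{\left(R \right)} = \frac{11}{3} - \frac{2 R}{3}$ ($p{\left(R \right)} = 1 + \frac{\left(-2\right) \left(-4 + R\right)}{3} = 1 + \frac{8 - 2 R}{3} = 1 - \left(- \frac{8}{3} + \frac{2 R}{3}\right) = \frac{11}{3} - \frac{2 R}{3}$)
$H{\left(t \right)} = - \frac{\frac{11}{3} + \frac{t}{3}}{146 t^{2}}$ ($H{\left(t \right)} = \frac{\left(t - \left(- \frac{11}{3} + \frac{2 t}{3}\right)\right) \frac{1}{t - 147 t}}{t} = \frac{\left(\frac{11}{3} + \frac{t}{3}\right) \frac{1}{\left(-146\right) t}}{t} = \frac{\left(\frac{11}{3} + \frac{t}{3}\right) \left(- \frac{1}{146 t}\right)}{t} = \frac{\left(- \frac{1}{146}\right) \frac{1}{t} \left(\frac{11}{3} + \frac{t}{3}\right)}{t} = - \frac{\frac{11}{3} + \frac{t}{3}}{146 t^{2}}$)
$- H{\left(X \right)} = - \frac{-11 - -58}{438 \cdot 3364} = - \frac{-11 + 58}{438 \cdot 3364} = - \frac{47}{438 \cdot 3364} = \left(-1\right) \frac{47}{1473432} = - \frac{47}{1473432}$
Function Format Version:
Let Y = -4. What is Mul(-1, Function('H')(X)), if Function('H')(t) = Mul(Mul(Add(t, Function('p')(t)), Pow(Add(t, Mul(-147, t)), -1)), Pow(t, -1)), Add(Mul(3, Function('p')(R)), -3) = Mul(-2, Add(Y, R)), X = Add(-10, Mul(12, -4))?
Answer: Rational(-47, 1473432) ≈ -3.1898e-5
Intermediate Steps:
X = -58 (X = Add(-10, -48) = -58)
Function('p')(R) = Add(Rational(11, 3), Mul(Rational(-2, 3), R)) (Function('p')(R) = Add(1, Mul(Rational(1, 3), Mul(-2, Add(-4, R)))) = Add(1, Mul(Rational(1, 3), Add(8, Mul(-2, R)))) = Add(1, Add(Rational(8, 3), Mul(Rational(-2, 3), R))) = Add(Rational(11, 3), Mul(Rational(-2, 3), R)))
Function('H')(t) = Mul(Rational(-1, 146), Pow(t, -2), Add(Rational(11, 3), Mul(Rational(1, 3), t))) (Function('H')(t) = Mul(Mul(Add(t, Add(Rational(11, 3), Mul(Rational(-2, 3), t))), Pow(Add(t, Mul(-147, t)), -1)), Pow(t, -1)) = Mul(Mul(Add(Rational(11, 3), Mul(Rational(1, 3), t)), Pow(Mul(-146, t), -1)), Pow(t, -1)) = Mul(Mul(Add(Rational(11, 3), Mul(Rational(1, 3), t)), Mul(Rational(-1, 146), Pow(t, -1))), Pow(t, -1)) = Mul(Mul(Rational(-1, 146), Pow(t, -1), Add(Rational(11, 3), Mul(Rational(1, 3), t))), Pow(t, -1)) = Mul(Rational(-1, 146), Pow(t, -2), Add(Rational(11, 3), Mul(Rational(1, 3), t))))
Mul(-1, Function('H')(X)) = Mul(-1, Mul(Rational(1, 438), Pow(-58, -2), Add(-11, Mul(-1, -58)))) = Mul(-1, Mul(Rational(1, 438), Rational(1, 3364), Add(-11, 58))) = Mul(-1, Mul(Rational(1, 438), Rational(1, 3364), 47)) = Mul(-1, Rational(47, 1473432)) = Rational(-47, 1473432)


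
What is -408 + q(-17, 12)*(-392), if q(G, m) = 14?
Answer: -5896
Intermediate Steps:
-408 + q(-17, 12)*(-392) = -408 + 14*(-392) = -408 - 5488 = -5896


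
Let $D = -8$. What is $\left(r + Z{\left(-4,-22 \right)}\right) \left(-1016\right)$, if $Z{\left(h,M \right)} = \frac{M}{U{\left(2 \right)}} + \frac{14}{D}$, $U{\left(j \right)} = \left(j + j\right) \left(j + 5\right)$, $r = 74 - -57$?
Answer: $- \frac{913638}{7} \approx -1.3052 \cdot 10^{5}$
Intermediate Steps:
$r = 131$ ($r = 74 + 57 = 131$)
$U{\left(j \right)} = 2 j \left(5 + j\right)$
$Z{\left(h,M \right)} = - \frac{7}{4} + \frac{M}{28}$ ($Z{\left(h,M \right)} = \frac{M}{2 \cdot 2 \left(5 + 2\right)} + \frac{14}{-8} = \frac{M}{2 \cdot 2 \cdot 7} + 14 \left(- \frac{1}{8}\right) = \frac{M}{28} - \frac{7}{4} = - \frac{7}{4} + \frac{M}{28}$)
$\left(r + Z{\left(-4,-22 \right)}\right) \left(-1016\right) = \left(131 + \left(- \frac{7}{4} + \frac{1}{28} \left(-22\right)\right)\right) \left(-1016\right) = \left(131 - \frac{71}{28}\right) \left(-1016\right) = \frac{3597}{28} \left(-1016\right) = - \frac{913638}{7}$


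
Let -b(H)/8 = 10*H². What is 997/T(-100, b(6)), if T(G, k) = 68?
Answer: 997/68 ≈ 14.662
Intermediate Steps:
b(H) = -80*H²
997/T(-100, b(6)) = 997/68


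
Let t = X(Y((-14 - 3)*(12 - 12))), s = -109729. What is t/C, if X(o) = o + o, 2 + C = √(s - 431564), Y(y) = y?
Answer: 0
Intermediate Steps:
C = -2 + I*√541293 (C = -2 + √(-109729 - 431564) = -2 + √(-541293) = -2 + I*√541293 ≈ -2.0 + 735.73*I)
X(o) = 2*o
t = 0 (t = 2*((-14 - 3)*(12 - 12)) = 2*(-17*0) = 2*0 = 0)
t/C = 0/(-2 + I*√541293) = 0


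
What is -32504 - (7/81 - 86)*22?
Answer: -2479726/81 ≈ -30614.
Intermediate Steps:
-32504 - (7/81 - 86)*22 = -32504 - (-6959)*22/81 = -32504 - 1*(-153098/81) = -32504 + 153098/81 = -2479726/81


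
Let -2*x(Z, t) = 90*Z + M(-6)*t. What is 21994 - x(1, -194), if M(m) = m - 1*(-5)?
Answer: 22136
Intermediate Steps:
M(m) = 5 + m (M(m) = m + 5 = 5 + m)
x(Z, t) = t/2 - 45*Z (x(Z, t) = -(90*Z + (5 - 6)*t)/2 = -(90*Z - t)/2 = -(-t + 90*Z)/2 = t/2 - 45*Z)
21994 - x(1, -194) = 21994 - ((1/2)*(-194) - 45*1) = 21994 - (-97 - 45) = 21994 - 1*(-142) = 21994 + 142 = 22136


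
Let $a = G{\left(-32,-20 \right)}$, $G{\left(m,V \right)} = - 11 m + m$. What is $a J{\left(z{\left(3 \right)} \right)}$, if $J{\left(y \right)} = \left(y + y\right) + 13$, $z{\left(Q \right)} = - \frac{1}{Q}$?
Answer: $\frac{11840}{3} \approx 3946.7$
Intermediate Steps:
$G{\left(m,V \right)} = - 10 m$
$a = 320$ ($a = \left(-10\right) \left(-32\right) = 320$)
$J{\left(y \right)} = 13 + 2 y$ ($J{\left(y \right)} = 2 y + 13 = 13 + 2 y$)
$a J{\left(z{\left(3 \right)} \right)} = 320 \left(13 + 2 \left(- \frac{1}{3}\right)\right) = 320 \left(13 - \frac{2}{3}\right) = 320 \cdot \frac{37}{3} = \frac{11840}{3}$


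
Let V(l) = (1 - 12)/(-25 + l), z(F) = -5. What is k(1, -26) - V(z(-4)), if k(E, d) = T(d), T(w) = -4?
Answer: -131/30 ≈ -4.3667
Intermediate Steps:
k(E, d) = -4
V(l) = -11/(-25 + l)
k(1, -26) - V(z(-4)) = -4 - (-11)/(-25 - 5) = -4 - (-11)/(-30) = -4 - (-11)*(-1)/30 = -4 - 1*11/30 = -4 - 11/30 = -131/30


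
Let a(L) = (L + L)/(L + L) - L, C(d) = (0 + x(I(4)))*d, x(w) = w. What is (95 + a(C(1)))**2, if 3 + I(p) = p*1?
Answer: 9025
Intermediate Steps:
I(p) = -3 + p (I(p) = -3 + p*1 = -3 + p)
C(d) = d (C(d) = (0 + (-3 + 4))*d = (0 + 1)*d = 1*d = d)
a(L) = 1 - L (a(L) = (2*L)/((2*L)) - L = (2*L)*(1/(2*L)) - L = 1 - L)
(95 + a(C(1)))**2 = (95 + (1 - 1*1))**2 = (95 + (1 - 1))**2 = (95 + 0)**2 = 95**2 = 9025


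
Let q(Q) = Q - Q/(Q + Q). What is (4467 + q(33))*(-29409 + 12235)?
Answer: -77274413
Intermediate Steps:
q(Q) = -½ + Q (q(Q) = Q - Q/(2*Q) = Q - Q*1/(2*Q) = Q - 1*½ = Q - ½ = -½ + Q)
(4467 + q(33))*(-29409 + 12235) = (4467 + (-½ + 33))*(-29409 + 12235) = (4467 + 65/2)*(-17174) = (8999/2)*(-17174) = -77274413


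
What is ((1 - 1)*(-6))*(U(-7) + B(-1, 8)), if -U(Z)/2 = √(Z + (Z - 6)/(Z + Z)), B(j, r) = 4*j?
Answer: 0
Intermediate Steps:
U(Z) = -2*√(Z + (-6 + Z)/(2*Z)) (U(Z) = -2*√(Z + (Z - 6)/(Z + Z)) = -2*√(Z + (-6 + Z)/((2*Z))) = -2*√(Z + (-6 + Z)*(1/(2*Z))) = -2*√(Z + (-6 + Z)/(2*Z)))
((1 - 1)*(-6))*(U(-7) + B(-1, 8)) = ((1 - 1)*(-6))*(-√(2 - 12/(-7) + 4*(-7)) + 4*(-1)) = (0*(-6))*(-√(2 - 12*(-⅐) - 28) - 4) = 0*(-√(2 + 12/7 - 28) - 4) = 0*(-√(-170/7) - 4) = 0*(-I*√1190/7 - 4) = 0*(-4 - I*√1190/7) = 0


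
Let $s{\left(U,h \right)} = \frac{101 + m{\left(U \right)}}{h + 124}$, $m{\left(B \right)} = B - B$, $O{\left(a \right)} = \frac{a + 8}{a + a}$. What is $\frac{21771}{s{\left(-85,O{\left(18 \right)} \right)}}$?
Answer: $\frac{5430655}{202} \approx 26884.0$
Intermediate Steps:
$O{\left(a \right)} = \frac{8 + a}{2 a}$
$m{\left(B \right)} = 0$
$s{\left(U,h \right)} = \frac{101}{124 + h}$ ($s{\left(U,h \right)} = \frac{101 + 0}{h + 124} = \frac{101}{124 + h}$)
$\frac{21771}{s{\left(-85,O{\left(18 \right)} \right)}} = \frac{21771}{101 \frac{1}{124 + \frac{8 + 18}{2 \cdot 18}}} = \frac{21771}{101 \frac{1}{124 + \frac{1}{2} \cdot \frac{1}{18} \cdot 26}} = \frac{21771}{101 \frac{1}{124 + \frac{13}{18}}} = \frac{21771}{101 \frac{1}{\frac{2245}{18}}} = \frac{21771}{101 \cdot \frac{18}{2245}} = \frac{21771}{\frac{1818}{2245}} = 21771 \cdot \frac{2245}{1818} = \frac{5430655}{202}$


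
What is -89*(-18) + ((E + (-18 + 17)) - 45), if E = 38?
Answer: 1594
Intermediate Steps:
-89*(-18) + ((E + (-18 + 17)) - 45) = -89*(-18) + ((38 + (-18 + 17)) - 45) = 1602 + ((38 - 1) - 45) = 1602 + (37 - 45) = 1602 - 8 = 1594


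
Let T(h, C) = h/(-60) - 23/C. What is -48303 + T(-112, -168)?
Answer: -13524279/280 ≈ -48301.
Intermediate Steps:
T(h, C) = -23/C - h/60 (T(h, C) = h*(-1/60) - 23/C = -h/60 - 23/C = -23/C - h/60)
-48303 + T(-112, -168) = -48303 + (-23/(-168) - 1/60*(-112)) = -48303 + (-23*(-1/168) + 28/15) = -48303 + (23/168 + 28/15) = -48303 + 561/280 = -13524279/280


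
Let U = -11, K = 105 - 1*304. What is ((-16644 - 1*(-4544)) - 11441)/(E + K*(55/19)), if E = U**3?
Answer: 149093/12078 ≈ 12.344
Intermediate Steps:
K = -199 (K = 105 - 304 = -199)
E = -1331 (E = (-11)**3 = -1331)
((-16644 - 1*(-4544)) - 11441)/(E + K*(55/19)) = ((-16644 - 1*(-4544)) - 11441)/(-1331 - 10945/19) = ((-16644 + 4544) - 11441)/(-1331 - 10945/19) = (-12100 - 11441)/(-1331 - 199*55/19) = -23541/(-1331 - 10945/19) = -23541/(-36234/19) = -23541*(-19/36234) = 149093/12078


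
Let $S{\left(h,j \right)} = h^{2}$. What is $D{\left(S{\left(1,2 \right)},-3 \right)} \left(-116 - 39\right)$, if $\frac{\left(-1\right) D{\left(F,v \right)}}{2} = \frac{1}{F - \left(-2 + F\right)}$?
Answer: $155$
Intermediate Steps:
$D{\left(F,v \right)} = -1$ ($D{\left(F,v \right)} = - \frac{2}{F - \left(-2 + F\right)} = - \frac{2}{2} = \left(-2\right) \frac{1}{2} = -1$)
$D{\left(S{\left(1,2 \right)},-3 \right)} \left(-116 - 39\right) = - (-116 - 39) = \left(-1\right) \left(-155\right) = 155$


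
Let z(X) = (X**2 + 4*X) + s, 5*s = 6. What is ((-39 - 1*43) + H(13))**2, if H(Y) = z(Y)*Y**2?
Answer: 35099647801/25 ≈ 1.4040e+9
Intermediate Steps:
s = 6/5 (s = (1/5)*6 = 6/5 ≈ 1.2000)
z(X) = 6/5 + X**2 + 4*X (z(X) = (X**2 + 4*X) + 6/5 = 6/5 + X**2 + 4*X)
H(Y) = Y**2*(6/5 + Y**2 + 4*Y) (H(Y) = (6/5 + Y**2 + 4*Y)*Y**2 = Y**2*(6/5 + Y**2 + 4*Y))
((-39 - 1*43) + H(13))**2 = ((-39 - 1*43) + 13**2*(6/5 + 13**2 + 4*13))**2 = ((-39 - 43) + 169*(6/5 + 169 + 52))**2 = (-82 + 169*(1111/5))**2 = (-82 + 187759/5)**2 = (187349/5)**2 = 35099647801/25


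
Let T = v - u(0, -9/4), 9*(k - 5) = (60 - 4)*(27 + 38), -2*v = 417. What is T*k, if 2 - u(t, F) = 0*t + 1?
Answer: -1544015/18 ≈ -85779.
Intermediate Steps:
u(t, F) = 1 (u(t, F) = 2 - (0*t + 1) = 2 - (0 + 1) = 2 - 1*1 = 2 - 1 = 1)
v = -417/2 (v = -½*417 = -417/2 ≈ -208.50)
k = 3685/9 (k = 5 + ((60 - 4)*(27 + 38))/9 = 5 + (56*65)/9 = 5 + (⅑)*3640 = 5 + 3640/9 = 3685/9 ≈ 409.44)
T = -419/2 (T = -417/2 - 1*1 = -417/2 - 1 = -419/2 ≈ -209.50)
T*k = -419/2*3685/9 = -1544015/18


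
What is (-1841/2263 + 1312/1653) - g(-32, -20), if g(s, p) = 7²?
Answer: -183370328/3740739 ≈ -49.020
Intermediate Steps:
g(s, p) = 49
(-1841/2263 + 1312/1653) - g(-32, -20) = (-1841/2263 + 1312/1653) - 1*49 = (-1841*1/2263 + 1312*(1/1653)) - 49 = (-1841/2263 + 1312/1653) - 49 = -74117/3740739 - 49 = -183370328/3740739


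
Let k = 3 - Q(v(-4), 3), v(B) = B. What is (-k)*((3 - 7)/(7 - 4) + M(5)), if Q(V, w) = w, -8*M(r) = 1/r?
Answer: 0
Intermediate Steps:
M(r) = -1/(8*r)
k = 0 (k = 3 - 1*3 = 3 - 3 = 0)
(-k)*((3 - 7)/(7 - 4) + M(5)) = (-1*0)*((3 - 7)/(7 - 4) - 1/8/5) = 0*(-4/3 - 1/8*1/5) = 0*(-4*1/3 - 1/40) = 0*(-4/3 - 1/40) = 0*(-163/120) = 0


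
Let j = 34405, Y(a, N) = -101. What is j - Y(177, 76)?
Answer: 34506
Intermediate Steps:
j - Y(177, 76) = 34405 - 1*(-101) = 34405 + 101 = 34506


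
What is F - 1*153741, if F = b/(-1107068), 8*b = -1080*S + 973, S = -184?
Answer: -1361614130797/8856544 ≈ -1.5374e+5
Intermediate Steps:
b = 199693/8 (b = (-1080*(-184) + 973)/8 = (198720 + 973)/8 = (⅛)*199693 = 199693/8 ≈ 24962.)
F = -199693/8856544 (F = (199693/8)/(-1107068) = (199693/8)*(-1/1107068) = -199693/8856544 ≈ -0.022548)
F - 1*153741 = -199693/8856544 - 1*153741 = -199693/8856544 - 153741 = -1361614130797/8856544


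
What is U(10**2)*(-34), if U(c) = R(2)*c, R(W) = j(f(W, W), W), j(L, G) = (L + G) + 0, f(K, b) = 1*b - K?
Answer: -6800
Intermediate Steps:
f(K, b) = b - K
j(L, G) = G + L (j(L, G) = (G + L) + 0 = G + L)
R(W) = W (R(W) = W + (W - W) = W + 0 = W)
U(c) = 2*c
U(10**2)*(-34) = (2*10**2)*(-34) = (2*100)*(-34) = 200*(-34) = -6800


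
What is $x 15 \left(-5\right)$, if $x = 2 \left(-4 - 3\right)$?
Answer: $1050$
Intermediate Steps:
$x = -14$ ($x = 2 \left(-7\right) = -14$)
$x 15 \left(-5\right) = \left(-14\right) 15 \left(-5\right) = \left(-210\right) \left(-5\right) = 1050$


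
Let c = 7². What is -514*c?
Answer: -25186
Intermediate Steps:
c = 49
-514*c = -514*49 = -25186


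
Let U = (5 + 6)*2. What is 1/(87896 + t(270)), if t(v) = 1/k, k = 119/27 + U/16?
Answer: 1249/109782320 ≈ 1.1377e-5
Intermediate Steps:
U = 22 (U = 11*2 = 22)
k = 1249/216 (k = 119/27 + 22/16 = 119*(1/27) + 22*(1/16) = 119/27 + 11/8 = 1249/216 ≈ 5.7824)
t(v) = 216/1249 (t(v) = 1/(1249/216) = 216/1249)
1/(87896 + t(270)) = 1/(87896 + 216/1249) = 1/(109782320/1249) = 1249/109782320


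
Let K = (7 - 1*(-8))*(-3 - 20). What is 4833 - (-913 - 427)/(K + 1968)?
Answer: 7845299/1623 ≈ 4833.8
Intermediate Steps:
K = -345 (K = (7 + 8)*(-23) = 15*(-23) = -345)
4833 - (-913 - 427)/(K + 1968) = 4833 - (-913 - 427)/(-345 + 1968) = 4833 - (-1340)/1623 = 4833 - 1*(-1340/1623) = 4833 + 1340/1623 = 7845299/1623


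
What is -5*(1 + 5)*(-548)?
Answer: 16440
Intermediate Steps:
-5*(1 + 5)*(-548) = -5*6*(-548) = -30*(-548) = 16440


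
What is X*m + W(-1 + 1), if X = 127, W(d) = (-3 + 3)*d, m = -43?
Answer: -5461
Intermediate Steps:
W(d) = 0 (W(d) = 0*d = 0)
X*m + W(-1 + 1) = 127*(-43) + 0 = -5461 + 0 = -5461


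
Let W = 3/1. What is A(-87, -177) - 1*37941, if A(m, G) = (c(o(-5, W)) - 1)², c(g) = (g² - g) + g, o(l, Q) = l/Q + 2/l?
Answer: -1920221429/50625 ≈ -37930.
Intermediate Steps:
W = 3 (W = 3*1 = 3)
o(l, Q) = 2/l + l/Q
c(g) = g²
A(m, G) = 541696/50625 (A(m, G) = ((2/(-5) - 5/3)² - 1)² = ((2*(-⅕) - 5*⅓)² - 1)² = ((-⅖ - 5/3)² - 1)² = ((-31/15)² - 1)² = (961/225 - 1)² = (736/225)² = 541696/50625)
A(-87, -177) - 1*37941 = 541696/50625 - 1*37941 = 541696/50625 - 37941 = -1920221429/50625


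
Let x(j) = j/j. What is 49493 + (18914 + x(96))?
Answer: 68408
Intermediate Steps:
x(j) = 1
49493 + (18914 + x(96)) = 49493 + (18914 + 1) = 49493 + 18915 = 68408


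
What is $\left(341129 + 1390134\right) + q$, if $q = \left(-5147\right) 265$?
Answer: $367308$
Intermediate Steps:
$q = -1363955$
$\left(341129 + 1390134\right) + q = \left(341129 + 1390134\right) - 1363955 = 1731263 - 1363955 = 367308$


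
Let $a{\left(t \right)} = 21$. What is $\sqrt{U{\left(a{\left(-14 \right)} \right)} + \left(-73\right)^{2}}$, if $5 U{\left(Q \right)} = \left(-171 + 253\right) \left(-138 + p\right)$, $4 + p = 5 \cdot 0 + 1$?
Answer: $\frac{\sqrt{75415}}{5} \approx 54.924$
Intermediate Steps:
$p = -3$ ($p = -4 + \left(5 \cdot 0 + 1\right) = -4 + \left(0 + 1\right) = -4 + 1 = -3$)
$U{\left(Q \right)} = - \frac{11562}{5}$ ($U{\left(Q \right)} = \frac{\left(-171 + 253\right) \left(-138 - 3\right)}{5} = \frac{82 \left(-141\right)}{5} = \frac{1}{5} \left(-11562\right) = - \frac{11562}{5}$)
$\sqrt{U{\left(a{\left(-14 \right)} \right)} + \left(-73\right)^{2}} = \sqrt{- \frac{11562}{5} + \left(-73\right)^{2}} = \sqrt{- \frac{11562}{5} + 5329} = \sqrt{\frac{15083}{5}} = \frac{\sqrt{75415}}{5}$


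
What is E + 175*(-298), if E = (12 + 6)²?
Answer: -51826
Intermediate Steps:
E = 324 (E = 18² = 324)
E + 175*(-298) = 324 + 175*(-298) = 324 - 52150 = -51826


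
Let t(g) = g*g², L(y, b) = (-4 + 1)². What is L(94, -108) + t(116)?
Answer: 1560905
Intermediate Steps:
L(y, b) = 9 (L(y, b) = (-3)² = 9)
t(g) = g³
L(94, -108) + t(116) = 9 + 116³ = 9 + 1560896 = 1560905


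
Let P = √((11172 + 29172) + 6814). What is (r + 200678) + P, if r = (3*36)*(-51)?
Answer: 195170 + √47158 ≈ 1.9539e+5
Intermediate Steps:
P = √47158 (P = √(40344 + 6814) = √47158 ≈ 217.16)
r = -5508 (r = 108*(-51) = -5508)
(r + 200678) + P = (-5508 + 200678) + √47158 = 195170 + √47158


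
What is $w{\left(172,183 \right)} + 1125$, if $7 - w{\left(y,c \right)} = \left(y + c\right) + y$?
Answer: $605$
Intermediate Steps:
$w{\left(y,c \right)} = 7 - c - 2 y$ ($w{\left(y,c \right)} = 7 - \left(\left(y + c\right) + y\right) = 7 - \left(\left(c + y\right) + y\right) = 7 - \left(c + 2 y\right) = 7 - c - 2 y$)
$w{\left(172,183 \right)} + 1125 = \left(7 - 183 - 344\right) + 1125 = -520 + 1125 = 605$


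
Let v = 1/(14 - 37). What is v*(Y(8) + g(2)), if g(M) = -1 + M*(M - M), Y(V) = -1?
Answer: 2/23 ≈ 0.086957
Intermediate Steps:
v = -1/23 (v = 1/(-23) = -1/23 ≈ -0.043478)
g(M) = -1 (g(M) = -1 + M*0 = -1 + 0 = -1)
v*(Y(8) + g(2)) = -(-1 - 1)/23 = -1/23*(-2) = 2/23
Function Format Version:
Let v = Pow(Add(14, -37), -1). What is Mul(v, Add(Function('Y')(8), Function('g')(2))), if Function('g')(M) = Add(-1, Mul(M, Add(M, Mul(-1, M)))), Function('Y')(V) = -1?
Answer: Rational(2, 23) ≈ 0.086957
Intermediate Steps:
v = Rational(-1, 23) (v = Pow(-23, -1) = Rational(-1, 23) ≈ -0.043478)
Function('g')(M) = -1 (Function('g')(M) = Add(-1, Mul(M, 0)) = Add(-1, 0) = -1)
Mul(v, Add(Function('Y')(8), Function('g')(2))) = Mul(Rational(-1, 23), Add(-1, -1)) = Mul(Rational(-1, 23), -2) = Rational(2, 23)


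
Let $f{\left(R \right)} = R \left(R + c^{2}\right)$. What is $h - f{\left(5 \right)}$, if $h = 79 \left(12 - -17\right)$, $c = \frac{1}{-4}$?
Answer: $\frac{36251}{16} \approx 2265.7$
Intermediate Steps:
$c = - \frac{1}{4} \approx -0.25$
$h = 2291$ ($h = 79 \left(12 + 17\right) = 79 \cdot 29 = 2291$)
$f{\left(R \right)} = R \left(\frac{1}{16} + R\right)$ ($f{\left(R \right)} = R \left(R + \left(- \frac{1}{4}\right)^{2}\right) = R \left(R + \frac{1}{16}\right) = R \left(\frac{1}{16} + R\right)$)
$h - f{\left(5 \right)} = 2291 - 5 \left(\frac{1}{16} + 5\right) = 2291 - 5 \cdot \frac{81}{16} = 2291 - \frac{405}{16} = \frac{36251}{16}$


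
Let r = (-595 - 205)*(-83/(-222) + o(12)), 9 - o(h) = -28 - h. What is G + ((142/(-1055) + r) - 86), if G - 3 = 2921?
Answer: -4293213772/117105 ≈ -36661.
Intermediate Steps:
G = 2924 (G = 3 + 2921 = 2924)
o(h) = 37 + h (o(h) = 9 - (-28 - h) = 9 + (28 + h) = 37 + h)
r = -4384400/111 (r = (-595 - 205)*(-83/(-222) + (37 + 12)) = -800*(-83*(-1/222) + 49) = -800*(83/222 + 49) = -800*10961/222 = -4384400/111 ≈ -39499.)
G + ((142/(-1055) + r) - 86) = 2924 + ((142/(-1055) - 4384400/111) - 86) = 2924 + ((142*(-1/1055) - 4384400/111) - 86) = 2924 + ((-142/1055 - 4384400/111) - 86) = 2924 + (-4625557762/117105 - 86) = 2924 - 4635628792/117105 = -4293213772/117105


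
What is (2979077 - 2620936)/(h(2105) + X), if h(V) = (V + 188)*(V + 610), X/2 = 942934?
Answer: 358141/8111363 ≈ 0.044153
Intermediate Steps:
X = 1885868 (X = 2*942934 = 1885868)
h(V) = (188 + V)*(610 + V)
(2979077 - 2620936)/(h(2105) + X) = (2979077 - 2620936)/((114680 + 2105² + 798*2105) + 1885868) = 358141/((114680 + 4431025 + 1679790) + 1885868) = 358141/(6225495 + 1885868) = 358141/8111363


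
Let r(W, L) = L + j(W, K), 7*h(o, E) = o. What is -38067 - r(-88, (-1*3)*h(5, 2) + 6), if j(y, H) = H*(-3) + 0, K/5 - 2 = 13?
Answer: -264921/7 ≈ -37846.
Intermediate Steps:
K = 75 (K = 10 + 5*13 = 10 + 65 = 75)
j(y, H) = -3*H (j(y, H) = -3*H + 0 = -3*H)
h(o, E) = o/7
r(W, L) = -225 + L (r(W, L) = L - 3*75 = L - 225 = -225 + L)
-38067 - r(-88, (-1*3)*h(5, 2) + 6) = -38067 - (-225 + ((-1*3)*((⅐)*5) + 6)) = -38067 - (-225 + (-3*5/7 + 6)) = -38067 - (-225 + (-15/7 + 6)) = -38067 - (-225 + 27/7) = -38067 - 1*(-1548/7) = -38067 + 1548/7 = -264921/7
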